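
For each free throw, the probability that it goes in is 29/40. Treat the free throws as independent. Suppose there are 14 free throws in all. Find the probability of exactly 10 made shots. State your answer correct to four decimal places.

X ~ Binomial(n=14, p=0.725).
P(X=10) = C(14,10) · p^10 · (1−p)^4
= 1001 · 0.040122 · 0.0057191 = 0.229691

0.2297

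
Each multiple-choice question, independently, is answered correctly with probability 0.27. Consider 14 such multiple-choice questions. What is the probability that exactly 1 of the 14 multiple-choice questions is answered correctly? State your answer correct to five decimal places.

0.06320

X ~ Binomial(n=14, p=0.27).
P(X=1) = C(14,1) · p^1 · (1−p)^13
= 14 · 0.27 · 0.016718 = 0.0631959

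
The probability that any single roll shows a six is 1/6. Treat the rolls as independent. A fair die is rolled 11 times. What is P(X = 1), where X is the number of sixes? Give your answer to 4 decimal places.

X ~ Binomial(n=11, p=0.166667).
P(X=1) = C(11,1) · p^1 · (1−p)^10
= 11 · 0.16667 · 0.16151 = 0.296094

0.2961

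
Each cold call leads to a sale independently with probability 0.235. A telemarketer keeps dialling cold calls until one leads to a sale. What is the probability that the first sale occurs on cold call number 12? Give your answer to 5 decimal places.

0.01234

Geometric (trials to first success), p = 0.235.
P(Y = 12) = (1−p)^11 · p = 0.052514 · 0.235 = 0.0123408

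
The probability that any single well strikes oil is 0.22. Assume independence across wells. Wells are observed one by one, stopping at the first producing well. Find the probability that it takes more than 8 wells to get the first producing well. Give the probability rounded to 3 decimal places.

0.137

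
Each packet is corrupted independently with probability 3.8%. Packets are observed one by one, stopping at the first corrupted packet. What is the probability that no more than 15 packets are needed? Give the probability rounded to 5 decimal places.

0.44072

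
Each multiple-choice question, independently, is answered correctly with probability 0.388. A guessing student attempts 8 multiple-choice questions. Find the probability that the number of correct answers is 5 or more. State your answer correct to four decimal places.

X ~ Binomial(8, 0.388); P(X ≥ 5) = Σ C(8,k) p^k (1−p)^(8−k) over k:
  k=5: C(8,5)·0.388^5·0.612^3 = 0.112876
  k=6: C(8,6)·0.388^6·0.612^2 = 0.035781
  k=7: C(8,7)·0.388^7·0.612^1 = 0.006481
  k=8: C(8,8)·0.388^8·0.612^0 = 0.000514
Total = 0.155652

0.1557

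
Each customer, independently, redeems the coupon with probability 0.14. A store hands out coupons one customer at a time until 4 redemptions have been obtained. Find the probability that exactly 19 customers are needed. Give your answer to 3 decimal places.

Y = trial on which the fourth success occurs; negative binomial, r=4, p=0.14.
P(Y=19) = C(18,3) · p^4 · (1−p)^15
= 816 · 0.00038416 · 0.10411 = 0.03263

0.033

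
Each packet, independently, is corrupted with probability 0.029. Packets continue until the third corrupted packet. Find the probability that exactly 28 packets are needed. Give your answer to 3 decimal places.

0.004

Y = trial on which the third success occurs; negative binomial, r=3, p=0.029.
P(Y=28) = C(27,2) · p^3 · (1−p)^25
= 351 · 2.4389e-05 · 0.47916 = 0.00410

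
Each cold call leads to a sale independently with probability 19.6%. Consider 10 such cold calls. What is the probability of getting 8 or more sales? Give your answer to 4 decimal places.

0.0001

X ~ Binomial(10, 0.196); P(X ≥ 8) = Σ C(10,k) p^k (1−p)^(10−k) over k:
  k=8: C(10,8)·0.196^8·0.804^2 = 0.000063
  k=9: C(10,9)·0.196^9·0.804^1 = 0.000003
  k=10: C(10,10)·0.196^10·0.804^0 = 0.000000
Total = 0.000067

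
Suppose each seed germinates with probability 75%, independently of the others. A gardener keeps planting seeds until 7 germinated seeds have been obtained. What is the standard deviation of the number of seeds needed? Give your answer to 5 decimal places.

Y = total seeds until the seventh success; negative binomial with r=7, p=0.75.
SD(Y) = √[r(1−p)/p²] = √(3.1111111) = 1.7638342

1.76383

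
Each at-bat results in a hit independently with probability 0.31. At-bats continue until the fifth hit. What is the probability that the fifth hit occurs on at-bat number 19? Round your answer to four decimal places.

Y = trial on which the fifth success occurs; negative binomial, r=5, p=0.31.
P(Y=19) = C(18,4) · p^5 · (1−p)^14
= 3060 · 0.0028629 · 0.0055448 = 0.048575

0.0486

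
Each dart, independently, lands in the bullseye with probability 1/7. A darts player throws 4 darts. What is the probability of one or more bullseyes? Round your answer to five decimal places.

0.46022

P(at least one) = 1 − P(none) = 1 − (1 − 0.142857)^4
= 1 − 0.5397751 = 0.4602249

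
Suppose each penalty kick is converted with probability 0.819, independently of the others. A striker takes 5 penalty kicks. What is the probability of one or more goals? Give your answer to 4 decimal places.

P(at least one) = 1 − P(none) = 1 − (1 − 0.819)^5
= 1 − 0.000194 = 0.999806

0.9998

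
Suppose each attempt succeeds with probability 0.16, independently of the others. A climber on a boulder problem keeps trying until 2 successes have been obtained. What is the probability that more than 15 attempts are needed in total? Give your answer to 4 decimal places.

0.2821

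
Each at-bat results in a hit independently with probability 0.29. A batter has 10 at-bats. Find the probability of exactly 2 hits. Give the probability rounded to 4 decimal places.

0.2444

X ~ Binomial(n=10, p=0.29).
P(X=2) = C(10,2) · p^2 · (1−p)^8
= 45 · 0.0841 · 0.064575 = 0.244385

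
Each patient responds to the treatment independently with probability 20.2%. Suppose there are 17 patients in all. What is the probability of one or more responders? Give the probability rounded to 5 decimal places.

P(at least one) = 1 − P(none) = 1 − (1 − 0.202)^17
= 1 − 0.0215799 = 0.9784201

0.97842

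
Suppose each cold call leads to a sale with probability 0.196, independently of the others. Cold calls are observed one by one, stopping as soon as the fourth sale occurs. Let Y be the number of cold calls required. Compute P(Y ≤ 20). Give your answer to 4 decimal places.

0.5709

Finishing within 20 cold calls ⇔ at least 4 successes in the first 20. With X ~ Binomial(20, 0.196), P(Y ≤ 20) = 1 − P(X ≤ 3).
  k=0: C(20,0)·0.196^0·0.804^20 = 0.012739
  k=1: C(20,1)·0.196^1·0.804^19 = 0.062108
  k=2: C(20,2)·0.196^2·0.804^18 = 0.143838
  k=3: C(20,3)·0.196^3·0.804^17 = 0.210390
1 − 0.429076 = 0.570924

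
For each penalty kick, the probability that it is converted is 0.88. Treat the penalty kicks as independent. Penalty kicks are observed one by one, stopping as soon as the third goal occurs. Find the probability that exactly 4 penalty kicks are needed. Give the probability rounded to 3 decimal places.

Y = trial on which the third success occurs; negative binomial, r=3, p=0.88.
P(Y=4) = C(3,2) · p^3 · (1−p)^1
= 3 · 0.68147 · 0.12 = 0.24533

0.245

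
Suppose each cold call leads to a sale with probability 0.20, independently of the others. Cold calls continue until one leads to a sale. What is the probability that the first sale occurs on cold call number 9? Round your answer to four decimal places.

Geometric (trials to first success), p = 0.20.
P(Y = 9) = (1−p)^8 · p = 0.16777 · 0.20 = 0.033554

0.0336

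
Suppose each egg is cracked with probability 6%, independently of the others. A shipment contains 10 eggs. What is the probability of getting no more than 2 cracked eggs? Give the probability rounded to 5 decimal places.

X ~ Binomial(10, 0.06); P(X ≤ 2) = Σ C(10,k) p^k (1−p)^(10−k) over k:
  k=0: C(10,0)·0.06^0·0.94^10 = 0.5386151
  k=1: C(10,1)·0.06^1·0.94^9 = 0.3437969
  k=2: C(10,2)·0.06^2·0.94^8 = 0.0987502
Total = 0.9811622

0.98116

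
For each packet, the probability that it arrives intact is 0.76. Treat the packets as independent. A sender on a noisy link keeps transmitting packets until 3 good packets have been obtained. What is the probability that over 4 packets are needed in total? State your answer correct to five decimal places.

Needing more than 4 packets ⇔ fewer than 3 successes in the first 4. With X ~ Binomial(4, 0.76), P(Y > 4) = P(X ≤ 2).
  k=0: C(4,0)·0.76^0·0.24^4 = 0.0033178
  k=1: C(4,1)·0.76^1·0.24^3 = 0.0420250
  k=2: C(4,2)·0.76^2·0.24^2 = 0.1996186
P(X ≤ 2) = 0.2449613

0.24496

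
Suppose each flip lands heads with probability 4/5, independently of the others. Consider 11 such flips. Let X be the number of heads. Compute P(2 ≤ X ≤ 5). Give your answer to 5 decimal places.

0.01165

X ~ Binomial(11, 0.80); P(2 ≤ X ≤ 5) = Σ C(11,k) p^k (1−p)^(11−k) over k:
  k=2: C(11,2)·0.80^2·0.20^9 = 0.0000180
  k=3: C(11,3)·0.80^3·0.20^8 = 0.0002163
  k=4: C(11,4)·0.80^4·0.20^7 = 0.0017302
  k=5: C(11,5)·0.80^5·0.20^6 = 0.0096888
Total = 0.0116533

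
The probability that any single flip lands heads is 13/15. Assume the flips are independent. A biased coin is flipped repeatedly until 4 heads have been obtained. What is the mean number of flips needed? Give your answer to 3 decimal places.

Y = total flips until the fourth success; negative binomial with r=4, p=0.866667.
E[Y] = r / p = 4 / 0.866667 = 4.61538

4.615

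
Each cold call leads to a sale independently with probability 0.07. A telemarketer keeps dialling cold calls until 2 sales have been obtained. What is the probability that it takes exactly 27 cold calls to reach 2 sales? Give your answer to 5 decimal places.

Y = trial on which the second success occurs; negative binomial, r=2, p=0.07.
P(Y=27) = C(26,1) · p^2 · (1−p)^25
= 26 · 0.0049 · 0.16296 = 0.0207608

0.02076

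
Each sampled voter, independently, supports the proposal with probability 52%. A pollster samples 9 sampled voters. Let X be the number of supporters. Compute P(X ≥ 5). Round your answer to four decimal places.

0.5491

X ~ Binomial(9, 0.52); P(X ≥ 5) = Σ C(9,k) p^k (1−p)^(9−k) over k:
  k=5: C(9,5)·0.52^5·0.48^4 = 0.254303
  k=6: C(9,6)·0.52^6·0.48^3 = 0.183664
  k=7: C(9,7)·0.52^7·0.48^2 = 0.085272
  k=8: C(9,8)·0.52^8·0.48^1 = 0.023095
  k=9: C(9,9)·0.52^9·0.48^0 = 0.002780
Total = 0.549114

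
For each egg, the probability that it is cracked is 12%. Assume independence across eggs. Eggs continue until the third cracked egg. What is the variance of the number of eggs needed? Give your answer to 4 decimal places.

Y = total eggs until the third success; negative binomial with r=3, p=0.12.
Var(Y) = r(1−p)/p² = 3·0.88 / 0.12² = 183.333333

183.3333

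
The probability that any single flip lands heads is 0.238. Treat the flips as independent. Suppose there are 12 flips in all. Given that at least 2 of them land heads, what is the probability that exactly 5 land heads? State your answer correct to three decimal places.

0.110

X ~ Binomial(12, 0.238). Want P(X=5 | X≥2) = P(X=5) / P(X≥2).
P(X=5) = C(12,5)·0.238^5·0.762^7 = 0.09022
P(X≥2) = 1 − 0.03832 − 0.14364 = 0.81804
Ratio = 0.09022 / 0.81804 = 0.11029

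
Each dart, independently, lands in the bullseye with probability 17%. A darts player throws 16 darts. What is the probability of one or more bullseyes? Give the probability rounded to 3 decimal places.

P(at least one) = 1 − P(none) = 1 − (1 − 0.17)^16
= 1 − 0.05073 = 0.94927

0.949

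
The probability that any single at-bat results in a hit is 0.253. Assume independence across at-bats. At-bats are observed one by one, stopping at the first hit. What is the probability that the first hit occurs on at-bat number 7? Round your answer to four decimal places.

0.0440

Geometric (trials to first success), p = 0.253.
P(Y = 7) = (1−p)^6 · p = 0.17375 · 0.253 = 0.043959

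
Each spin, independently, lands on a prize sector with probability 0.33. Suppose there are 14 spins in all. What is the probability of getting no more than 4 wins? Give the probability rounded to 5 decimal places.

0.48624

X ~ Binomial(14, 0.33); P(X ≤ 4) = Σ C(14,k) p^k (1−p)^(14−k) over k:
  k=0: C(14,0)·0.33^0·0.67^14 = 0.0036732
  k=1: C(14,1)·0.33^1·0.67^13 = 0.0253288
  k=2: C(14,2)·0.33^2·0.67^12 = 0.0810899
  k=3: C(14,3)·0.33^3·0.67^11 = 0.1597593
  k=4: C(14,4)·0.33^4·0.67^10 = 0.2163903
Total = 0.4862415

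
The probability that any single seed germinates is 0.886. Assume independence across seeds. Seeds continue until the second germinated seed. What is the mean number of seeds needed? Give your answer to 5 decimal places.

2.25734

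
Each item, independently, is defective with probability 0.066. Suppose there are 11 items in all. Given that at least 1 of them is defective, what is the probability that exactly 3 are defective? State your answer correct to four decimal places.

0.0520

X ~ Binomial(11, 0.066). Want P(X=3 | X≥1) = P(X=3) / P(X≥1).
P(X=3) = C(11,3)·0.066^3·0.934^8 = 0.027472
P(X≥1) = 1 − 0.471863 = 0.528137
Ratio = 0.027472 / 0.528137 = 0.052017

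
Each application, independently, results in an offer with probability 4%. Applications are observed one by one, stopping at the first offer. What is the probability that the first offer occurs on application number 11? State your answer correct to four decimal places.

0.0266

Geometric (trials to first success), p = 0.04.
P(Y = 11) = (1−p)^10 · p = 0.66483 · 0.04 = 0.026593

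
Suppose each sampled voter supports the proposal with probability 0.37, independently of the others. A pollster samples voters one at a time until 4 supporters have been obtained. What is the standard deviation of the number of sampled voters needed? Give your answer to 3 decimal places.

Y = total sampled voters until the fourth success; negative binomial with r=4, p=0.37.
SD(Y) = √[r(1−p)/p²] = √(18.40760) = 4.29041

4.290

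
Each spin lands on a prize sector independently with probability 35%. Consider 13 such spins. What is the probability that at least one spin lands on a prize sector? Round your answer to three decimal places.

0.996

P(at least one) = 1 − P(none) = 1 − (1 − 0.35)^13
= 1 − 0.00370 = 0.99630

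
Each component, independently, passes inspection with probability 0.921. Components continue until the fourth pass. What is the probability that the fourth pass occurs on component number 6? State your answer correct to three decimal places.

Y = trial on which the fourth success occurs; negative binomial, r=4, p=0.921.
P(Y=6) = C(5,3) · p^4 · (1−p)^2
= 10 · 0.71951 · 0.006241 = 0.04490

0.045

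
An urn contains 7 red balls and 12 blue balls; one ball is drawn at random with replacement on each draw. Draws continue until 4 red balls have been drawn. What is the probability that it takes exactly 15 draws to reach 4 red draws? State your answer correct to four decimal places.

0.0428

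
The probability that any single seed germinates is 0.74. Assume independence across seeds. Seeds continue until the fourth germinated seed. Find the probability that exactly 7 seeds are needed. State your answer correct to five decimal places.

0.10541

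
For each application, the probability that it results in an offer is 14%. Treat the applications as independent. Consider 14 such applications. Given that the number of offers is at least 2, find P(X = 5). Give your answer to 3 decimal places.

X ~ Binomial(14, 0.14). Want P(X=5 | X≥2) = P(X=5) / P(X≥2).
P(X=5) = C(14,5)·0.14^5·0.86^9 = 0.02771
P(X≥2) = 1 − 0.12105 − 0.27589 = 0.60306
Ratio = 0.02771 / 0.60306 = 0.04594

0.046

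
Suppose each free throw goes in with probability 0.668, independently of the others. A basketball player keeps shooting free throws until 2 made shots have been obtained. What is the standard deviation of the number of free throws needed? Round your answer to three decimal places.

Y = total free throws until the second success; negative binomial with r=2, p=0.668.
SD(Y) = √[r(1−p)/p²] = √(1.48804) = 1.21985

1.220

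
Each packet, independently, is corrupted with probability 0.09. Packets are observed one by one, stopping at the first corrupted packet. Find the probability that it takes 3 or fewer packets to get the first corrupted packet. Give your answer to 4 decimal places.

Y = number of packets to the first success; geometric, p = 0.09.
P(Y ≤ 3) = 1 − (1−p)^3 = 1 − 0.753571 = 0.246429

0.2464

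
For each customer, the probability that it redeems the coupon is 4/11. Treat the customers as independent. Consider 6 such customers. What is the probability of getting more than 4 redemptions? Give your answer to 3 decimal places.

0.027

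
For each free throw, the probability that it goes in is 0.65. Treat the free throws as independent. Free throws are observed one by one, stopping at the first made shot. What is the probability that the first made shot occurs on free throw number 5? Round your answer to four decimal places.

0.0098

Geometric (trials to first success), p = 0.65.
P(Y = 5) = (1−p)^4 · p = 0.015006 · 0.65 = 0.009754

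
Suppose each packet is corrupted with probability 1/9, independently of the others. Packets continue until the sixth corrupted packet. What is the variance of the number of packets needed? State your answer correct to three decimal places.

Y = total packets until the sixth success; negative binomial with r=6, p=0.111111.
Var(Y) = r(1−p)/p² = 6·0.888889 / 0.111111² = 432.00000

432.000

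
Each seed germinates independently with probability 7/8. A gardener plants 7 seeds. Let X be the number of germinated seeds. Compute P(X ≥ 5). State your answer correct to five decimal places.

0.95369

X ~ Binomial(7, 0.875); P(X ≥ 5) = Σ C(7,k) p^k (1−p)^(7−k) over k:
  k=5: C(7,5)·0.875^5·0.125^2 = 0.1682982
  k=6: C(7,6)·0.875^6·0.125^1 = 0.3926959
  k=7: C(7,7)·0.875^7·0.125^0 = 0.3926959
Total = 0.9536901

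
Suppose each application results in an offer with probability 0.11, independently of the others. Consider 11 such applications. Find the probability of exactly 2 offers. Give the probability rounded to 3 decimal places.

X ~ Binomial(n=11, p=0.11).
P(X=2) = C(11,2) · p^2 · (1−p)^9
= 55 · 0.0121 · 0.35036 = 0.23316

0.233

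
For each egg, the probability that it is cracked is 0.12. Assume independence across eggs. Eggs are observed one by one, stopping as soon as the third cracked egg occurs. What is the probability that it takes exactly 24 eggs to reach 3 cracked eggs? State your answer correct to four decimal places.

Y = trial on which the third success occurs; negative binomial, r=3, p=0.12.
P(Y=24) = C(23,2) · p^3 · (1−p)^21
= 253 · 0.001728 · 0.068255 = 0.029840

0.0298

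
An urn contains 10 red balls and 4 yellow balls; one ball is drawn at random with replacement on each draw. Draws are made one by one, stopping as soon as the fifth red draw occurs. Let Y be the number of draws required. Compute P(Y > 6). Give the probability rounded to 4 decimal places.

Needing more than 6 draws ⇔ fewer than 5 successes in the first 6. With X ~ Binomial(6, 0.714286), P(Y > 6) = P(X ≤ 4).
  k=0: C(6,0)·0.714286^0·0.285714^6 = 0.000544
  k=1: C(6,1)·0.714286^1·0.285714^5 = 0.008160
  k=2: C(6,2)·0.714286^2·0.285714^4 = 0.050999
  k=3: C(6,3)·0.714286^3·0.285714^3 = 0.169997
  k=4: C(6,4)·0.714286^4·0.285714^2 = 0.318745
P(X ≤ 4) = 0.548445

0.5484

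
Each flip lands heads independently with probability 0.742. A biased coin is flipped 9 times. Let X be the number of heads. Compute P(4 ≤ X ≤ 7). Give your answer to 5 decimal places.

X ~ Binomial(9, 0.742); P(4 ≤ X ≤ 7) = Σ C(9,k) p^k (1−p)^(9−k) over k:
  k=4: C(9,4)·0.742^4·0.258^5 = 0.0436601
  k=5: C(9,5)·0.742^5·0.258^4 = 0.1255651
  k=6: C(9,6)·0.742^6·0.258^3 = 0.2407475
  k=7: C(9,7)·0.742^7·0.258^2 = 0.2967353
Total = 0.7067080

0.70671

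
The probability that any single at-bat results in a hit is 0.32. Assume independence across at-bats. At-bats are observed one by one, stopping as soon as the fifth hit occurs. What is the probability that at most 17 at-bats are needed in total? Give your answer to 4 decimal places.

0.6778

Finishing within 17 at-bats ⇔ at least 5 successes in the first 17. With X ~ Binomial(17, 0.32), P(Y ≤ 17) = 1 − P(X ≤ 4).
  k=0: C(17,0)·0.32^0·0.68^17 = 0.001421
  k=1: C(17,1)·0.32^1·0.68^16 = 0.011370
  k=2: C(17,2)·0.32^2·0.68^15 = 0.042803
  k=3: C(17,3)·0.32^3·0.68^14 = 0.100713
  k=4: C(17,4)·0.32^4·0.68^13 = 0.165880
1 − 0.322186 = 0.677814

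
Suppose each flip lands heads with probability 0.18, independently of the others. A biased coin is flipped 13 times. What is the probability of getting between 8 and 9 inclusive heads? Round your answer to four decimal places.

0.0006

X ~ Binomial(13, 0.18); P(8 ≤ X ≤ 9) = Σ C(13,k) p^k (1−p)^(13−k) over k:
  k=8: C(13,8)·0.18^8·0.82^5 = 0.000526
  k=9: C(13,9)·0.18^9·0.82^4 = 0.000064
Total = 0.000590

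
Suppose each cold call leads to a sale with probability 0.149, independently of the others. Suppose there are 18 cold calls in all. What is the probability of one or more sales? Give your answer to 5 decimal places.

0.94521

P(at least one) = 1 − P(none) = 1 − (1 − 0.149)^18
= 1 − 0.0547939 = 0.9452061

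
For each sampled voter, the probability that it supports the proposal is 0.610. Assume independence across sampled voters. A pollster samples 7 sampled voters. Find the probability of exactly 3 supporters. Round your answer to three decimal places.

X ~ Binomial(n=7, p=0.61).
P(X=3) = C(7,3) · p^3 · (1−p)^4
= 35 · 0.22698 · 0.023134 = 0.18379

0.184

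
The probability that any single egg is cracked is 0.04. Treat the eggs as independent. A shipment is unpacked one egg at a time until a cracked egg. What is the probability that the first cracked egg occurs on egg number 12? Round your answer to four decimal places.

0.0255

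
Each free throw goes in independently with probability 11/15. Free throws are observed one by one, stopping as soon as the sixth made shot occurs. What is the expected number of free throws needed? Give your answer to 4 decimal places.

Y = total free throws until the sixth success; negative binomial with r=6, p=0.733333.
E[Y] = r / p = 6 / 0.733333 = 8.181818

8.1818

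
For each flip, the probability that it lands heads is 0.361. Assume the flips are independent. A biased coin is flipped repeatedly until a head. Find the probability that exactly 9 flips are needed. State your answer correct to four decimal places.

0.0100

Geometric (trials to first success), p = 0.361.
P(Y = 9) = (1−p)^8 · p = 0.027798 · 0.361 = 0.010035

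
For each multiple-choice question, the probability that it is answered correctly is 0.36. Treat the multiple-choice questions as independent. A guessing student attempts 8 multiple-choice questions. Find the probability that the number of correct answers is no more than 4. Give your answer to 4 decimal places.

0.8820

X ~ Binomial(8, 0.36); P(X ≤ 4) = Σ C(8,k) p^k (1−p)^(8−k) over k:
  k=0: C(8,0)·0.36^0·0.64^8 = 0.028147
  k=1: C(8,1)·0.36^1·0.64^7 = 0.126664
  k=2: C(8,2)·0.36^2·0.64^6 = 0.249369
  k=3: C(8,3)·0.36^3·0.64^5 = 0.280540
  k=4: C(8,4)·0.36^4·0.64^4 = 0.197255
Total = 0.881976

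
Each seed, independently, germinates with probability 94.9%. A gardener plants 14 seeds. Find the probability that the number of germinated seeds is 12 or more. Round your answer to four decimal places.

0.9684

X ~ Binomial(14, 0.949); P(X ≥ 12) = Σ C(14,k) p^k (1−p)^(14−k) over k:
  k=12: C(14,12)·0.949^12·0.051^2 = 0.126292
  k=13: C(14,13)·0.949^13·0.051^1 = 0.361542
  k=14: C(14,14)·0.949^14·0.051^0 = 0.480537
Total = 0.968371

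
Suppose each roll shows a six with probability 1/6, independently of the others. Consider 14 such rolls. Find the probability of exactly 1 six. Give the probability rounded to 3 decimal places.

X ~ Binomial(n=14, p=0.166667).
P(X=1) = C(14,1) · p^1 · (1−p)^13
= 14 · 0.16667 · 0.093464 = 0.21808

0.218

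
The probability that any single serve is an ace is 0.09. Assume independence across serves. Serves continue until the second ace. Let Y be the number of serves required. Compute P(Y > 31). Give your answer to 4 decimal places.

Needing more than 31 serves ⇔ fewer than 2 successes in the first 31. With X ~ Binomial(31, 0.09), P(Y > 31) = P(X ≤ 1).
  k=0: C(31,0)·0.09^0·0.91^31 = 0.053738
  k=1: C(31,1)·0.09^1·0.91^30 = 0.164758
P(X ≤ 1) = 0.218496

0.2185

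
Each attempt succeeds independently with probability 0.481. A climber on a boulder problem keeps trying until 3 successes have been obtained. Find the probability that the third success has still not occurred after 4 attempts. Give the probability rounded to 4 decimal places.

0.7154

Needing more than 4 attempts ⇔ fewer than 3 successes in the first 4. With X ~ Binomial(4, 0.481), P(Y > 4) = P(X ≤ 2).
  k=0: C(4,0)·0.481^0·0.519^4 = 0.072555
  k=1: C(4,1)·0.481^1·0.519^3 = 0.268972
  k=2: C(4,2)·0.481^2·0.519^2 = 0.373918
P(X ≤ 2) = 0.715445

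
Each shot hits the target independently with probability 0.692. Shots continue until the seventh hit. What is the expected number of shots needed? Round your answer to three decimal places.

10.116

Y = total shots until the seventh success; negative binomial with r=7, p=0.692.
E[Y] = r / p = 7 / 0.692 = 10.11561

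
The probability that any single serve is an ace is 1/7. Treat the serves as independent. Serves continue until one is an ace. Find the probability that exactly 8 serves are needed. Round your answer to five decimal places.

0.04856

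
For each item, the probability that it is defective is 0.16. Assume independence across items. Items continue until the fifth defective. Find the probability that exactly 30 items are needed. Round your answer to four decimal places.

0.0319

Y = trial on which the fifth success occurs; negative binomial, r=5, p=0.16.
P(Y=30) = C(29,4) · p^5 · (1−p)^25
= 23751 · 0.00010486 · 0.012793 = 0.031861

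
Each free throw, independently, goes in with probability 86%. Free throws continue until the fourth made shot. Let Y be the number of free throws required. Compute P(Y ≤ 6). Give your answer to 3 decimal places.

0.961

Finishing within 6 free throws ⇔ at least 4 successes in the first 6. With X ~ Binomial(6, 0.86), P(Y ≤ 6) = 1 − P(X ≤ 3).
  k=0: C(6,0)·0.86^0·0.14^6 = 0.00001
  k=1: C(6,1)·0.86^1·0.14^5 = 0.00028
  k=2: C(6,2)·0.86^2·0.14^4 = 0.00426
  k=3: C(6,3)·0.86^3·0.14^3 = 0.03491
1 − 0.03945 = 0.96055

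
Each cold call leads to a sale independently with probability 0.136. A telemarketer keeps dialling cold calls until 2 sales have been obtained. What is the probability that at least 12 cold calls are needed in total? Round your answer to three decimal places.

0.547

Needing more than 11 cold calls ⇔ fewer than 2 successes in the first 11. With X ~ Binomial(11, 0.136), P(Y > 11) = P(X ≤ 1).
  k=0: C(11,0)·0.136^0·0.864^11 = 0.20029
  k=1: C(11,1)·0.136^1·0.864^10 = 0.34679
P(X ≤ 1) = 0.54708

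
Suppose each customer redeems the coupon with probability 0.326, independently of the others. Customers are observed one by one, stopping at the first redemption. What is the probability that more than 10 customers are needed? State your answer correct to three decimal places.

0.019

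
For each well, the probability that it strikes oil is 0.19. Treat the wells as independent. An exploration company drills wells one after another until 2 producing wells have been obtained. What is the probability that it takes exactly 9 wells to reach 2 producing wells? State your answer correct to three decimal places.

Y = trial on which the second success occurs; negative binomial, r=2, p=0.19.
P(Y=9) = C(8,1) · p^2 · (1−p)^7
= 8 · 0.0361 · 0.22877 = 0.06607

0.066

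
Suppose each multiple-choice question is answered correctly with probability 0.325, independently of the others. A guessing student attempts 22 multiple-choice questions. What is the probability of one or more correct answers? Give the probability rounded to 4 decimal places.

0.9998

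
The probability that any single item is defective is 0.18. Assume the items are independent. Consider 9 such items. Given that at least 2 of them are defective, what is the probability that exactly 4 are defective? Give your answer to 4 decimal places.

X ~ Binomial(9, 0.18). Want P(X=4 | X≥2) = P(X=4) / P(X≥2).
P(X=4) = C(9,4)·0.18^4·0.82^5 = 0.049038
P(X≥2) = 1 − 0.167620 − 0.331151 = 0.501230
Ratio = 0.049038 / 0.501230 = 0.097835

0.0978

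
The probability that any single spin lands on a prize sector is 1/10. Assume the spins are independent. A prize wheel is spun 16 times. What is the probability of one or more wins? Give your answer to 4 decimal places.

P(at least one) = 1 − P(none) = 1 − (1 − 0.10)^16
= 1 − 0.185302 = 0.814698

0.8147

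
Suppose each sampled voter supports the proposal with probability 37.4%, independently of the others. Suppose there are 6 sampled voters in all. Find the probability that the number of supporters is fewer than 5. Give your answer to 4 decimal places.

0.9698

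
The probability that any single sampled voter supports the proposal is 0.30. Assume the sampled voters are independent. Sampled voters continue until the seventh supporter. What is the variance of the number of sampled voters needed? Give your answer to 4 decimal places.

54.4444

Y = total sampled voters until the seventh success; negative binomial with r=7, p=0.30.
Var(Y) = r(1−p)/p² = 7·0.70 / 0.30² = 54.444444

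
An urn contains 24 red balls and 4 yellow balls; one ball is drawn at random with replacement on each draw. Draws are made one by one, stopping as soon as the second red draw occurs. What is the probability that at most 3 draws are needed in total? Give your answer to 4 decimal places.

Finishing within 3 draws ⇔ at least 2 successes in the first 3. With X ~ Binomial(3, 0.857143), P(Y ≤ 3) = 1 − P(X ≤ 1).
  k=0: C(3,0)·0.857143^0·0.142857^3 = 0.002915
  k=1: C(3,1)·0.857143^1·0.142857^2 = 0.052478
1 − 0.055394 = 0.944606

0.9446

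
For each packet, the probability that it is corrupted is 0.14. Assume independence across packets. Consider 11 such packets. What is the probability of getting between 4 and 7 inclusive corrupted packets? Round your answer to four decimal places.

0.0560

X ~ Binomial(11, 0.14); P(4 ≤ X ≤ 7) = Σ C(11,k) p^k (1−p)^(11−k) over k:
  k=4: C(11,4)·0.14^4·0.86^7 = 0.044108
  k=5: C(11,5)·0.14^5·0.86^6 = 0.010052
  k=6: C(11,6)·0.14^6·0.86^5 = 0.001636
  k=7: C(11,7)·0.14^7·0.86^4 = 0.000190
Total = 0.055987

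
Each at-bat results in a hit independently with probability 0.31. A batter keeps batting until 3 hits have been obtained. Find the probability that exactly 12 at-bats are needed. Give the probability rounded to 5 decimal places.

Y = trial on which the third success occurs; negative binomial, r=3, p=0.31.
P(Y=12) = C(11,2) · p^3 · (1−p)^9
= 55 · 0.029791 · 0.035452 = 0.0580884

0.05809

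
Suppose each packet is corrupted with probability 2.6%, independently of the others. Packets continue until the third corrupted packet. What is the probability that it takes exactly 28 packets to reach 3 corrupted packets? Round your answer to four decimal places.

Y = trial on which the third success occurs; negative binomial, r=3, p=0.026.
P(Y=28) = C(27,2) · p^3 · (1−p)^25
= 351 · 1.7576e-05 · 0.51758 = 0.003193

0.0032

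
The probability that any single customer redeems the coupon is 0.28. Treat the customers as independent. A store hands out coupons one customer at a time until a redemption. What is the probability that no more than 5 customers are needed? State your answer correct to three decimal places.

Y = number of customers to the first success; geometric, p = 0.28.
P(Y ≤ 5) = 1 − (1−p)^5 = 1 − 0.19349 = 0.80651

0.807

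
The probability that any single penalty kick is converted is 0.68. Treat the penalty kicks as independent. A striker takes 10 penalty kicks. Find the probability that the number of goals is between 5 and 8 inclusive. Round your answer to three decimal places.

0.816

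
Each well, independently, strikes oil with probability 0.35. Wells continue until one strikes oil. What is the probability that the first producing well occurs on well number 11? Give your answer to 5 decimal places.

0.00471

Geometric (trials to first success), p = 0.35.
P(Y = 11) = (1−p)^10 · p = 0.013463 · 0.35 = 0.0047120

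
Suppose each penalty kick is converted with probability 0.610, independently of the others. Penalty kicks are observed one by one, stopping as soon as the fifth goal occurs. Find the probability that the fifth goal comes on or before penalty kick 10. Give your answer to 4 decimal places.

0.8500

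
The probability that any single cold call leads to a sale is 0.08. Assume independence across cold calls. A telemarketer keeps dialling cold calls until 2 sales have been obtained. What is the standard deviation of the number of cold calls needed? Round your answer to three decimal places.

Y = total cold calls until the second success; negative binomial with r=2, p=0.08.
SD(Y) = √[r(1−p)/p²] = √(287.50000) = 16.95582

16.956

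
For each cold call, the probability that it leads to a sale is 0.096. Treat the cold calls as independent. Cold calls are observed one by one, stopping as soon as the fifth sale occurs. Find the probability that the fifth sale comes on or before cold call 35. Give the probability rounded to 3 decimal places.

0.242

Finishing within 35 cold calls ⇔ at least 5 successes in the first 35. With X ~ Binomial(35, 0.096), P(Y ≤ 35) = 1 − P(X ≤ 4).
  k=0: C(35,0)·0.096^0·0.904^35 = 0.02923
  k=1: C(35,1)·0.096^1·0.904^34 = 0.10866
  k=2: C(35,2)·0.096^2·0.904^33 = 0.19616
  k=3: C(35,3)·0.096^3·0.904^32 = 0.22915
  k=4: C(35,4)·0.096^4·0.904^31 = 0.19467
1 − 0.75788 = 0.24212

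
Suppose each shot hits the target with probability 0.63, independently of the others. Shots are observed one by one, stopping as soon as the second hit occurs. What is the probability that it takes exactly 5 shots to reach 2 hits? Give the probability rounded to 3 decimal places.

0.080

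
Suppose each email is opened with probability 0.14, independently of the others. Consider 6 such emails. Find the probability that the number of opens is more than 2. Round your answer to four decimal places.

X ~ Binomial(6, 0.14); P(X ≥ 3) = Σ C(6,k) p^k (1−p)^(6−k) over k:
  k=3: C(6,3)·0.14^3·0.86^3 = 0.034907
  k=4: C(6,4)·0.14^4·0.86^2 = 0.004262
  k=5: C(6,5)·0.14^5·0.86^1 = 0.000278
  k=6: C(6,6)·0.14^6·0.86^0 = 0.000008
Total = 0.039454

0.0395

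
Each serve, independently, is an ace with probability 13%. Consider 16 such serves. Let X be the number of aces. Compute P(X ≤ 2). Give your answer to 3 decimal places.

0.654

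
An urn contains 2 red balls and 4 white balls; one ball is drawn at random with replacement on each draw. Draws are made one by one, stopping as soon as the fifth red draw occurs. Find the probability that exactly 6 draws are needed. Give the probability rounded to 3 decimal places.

Y = trial on which the fifth success occurs; negative binomial, r=5, p=0.333333.
P(Y=6) = C(5,4) · p^5 · (1−p)^1
= 5 · 0.0041152 · 0.66667 = 0.01372

0.014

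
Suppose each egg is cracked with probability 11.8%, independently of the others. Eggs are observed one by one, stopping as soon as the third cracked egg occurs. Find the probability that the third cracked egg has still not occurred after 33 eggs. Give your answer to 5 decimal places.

Needing more than 33 eggs ⇔ fewer than 3 successes in the first 33. With X ~ Binomial(33, 0.118), P(Y > 33) = P(X ≤ 2).
  k=0: C(33,0)·0.118^0·0.882^33 = 0.0158658
  k=1: C(33,1)·0.118^1·0.882^32 = 0.0700472
  k=2: C(33,2)·0.118^2·0.882^31 = 0.1499423
P(X ≤ 2) = 0.2358553

0.23586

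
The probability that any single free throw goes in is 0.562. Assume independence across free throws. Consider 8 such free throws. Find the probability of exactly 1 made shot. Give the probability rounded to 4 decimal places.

X ~ Binomial(n=8, p=0.562).
P(X=1) = C(8,1) · p^1 · (1−p)^7
= 8 · 0.562 · 0.0030926 = 0.013904

0.0139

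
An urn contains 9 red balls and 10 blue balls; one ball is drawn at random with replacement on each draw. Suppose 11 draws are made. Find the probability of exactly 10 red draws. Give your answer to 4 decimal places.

0.0033

X ~ Binomial(n=11, p=0.473684).
P(X=10) = C(11,10) · p^10 · (1−p)^1
= 11 · 0.00056871 · 0.52632 = 0.003293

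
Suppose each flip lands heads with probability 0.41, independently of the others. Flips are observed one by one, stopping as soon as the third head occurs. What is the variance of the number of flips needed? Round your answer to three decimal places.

10.529

Y = total flips until the third success; negative binomial with r=3, p=0.41.
Var(Y) = r(1−p)/p² = 3·0.59 / 0.41² = 10.52945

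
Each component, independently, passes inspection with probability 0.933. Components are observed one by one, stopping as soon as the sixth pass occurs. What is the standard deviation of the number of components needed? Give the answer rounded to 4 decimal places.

Y = total components until the sixth success; negative binomial with r=6, p=0.933.
SD(Y) = √[r(1−p)/p²] = √(0.461809) = 0.679566

0.6796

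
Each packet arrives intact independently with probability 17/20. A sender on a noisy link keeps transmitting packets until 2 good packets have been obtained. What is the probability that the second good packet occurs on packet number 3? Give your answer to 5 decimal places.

Y = trial on which the second success occurs; negative binomial, r=2, p=0.85.
P(Y=3) = C(2,1) · p^2 · (1−p)^1
= 2 · 0.7225 · 0.15 = 0.2167500

0.21675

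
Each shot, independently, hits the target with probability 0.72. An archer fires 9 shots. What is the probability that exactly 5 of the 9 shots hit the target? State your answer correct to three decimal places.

X ~ Binomial(n=9, p=0.72).
P(X=5) = C(9,5) · p^5 · (1−p)^4
= 126 · 0.19349 · 0.0061466 = 0.14985

0.150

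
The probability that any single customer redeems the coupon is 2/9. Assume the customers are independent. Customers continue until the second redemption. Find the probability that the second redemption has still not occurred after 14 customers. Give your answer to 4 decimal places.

0.1482

Needing more than 14 customers ⇔ fewer than 2 successes in the first 14. With X ~ Binomial(14, 0.222222), P(Y > 14) = P(X ≤ 1).
  k=0: C(14,0)·0.222222^0·0.777778^14 = 0.029647
  k=1: C(14,1)·0.222222^1·0.777778^13 = 0.118587
P(X ≤ 1) = 0.148234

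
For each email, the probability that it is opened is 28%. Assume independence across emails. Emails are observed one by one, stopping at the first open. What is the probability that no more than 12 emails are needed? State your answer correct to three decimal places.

Y = number of emails to the first success; geometric, p = 0.28.
P(Y ≤ 12) = 1 − (1−p)^12 = 1 − 0.01941 = 0.98059

0.981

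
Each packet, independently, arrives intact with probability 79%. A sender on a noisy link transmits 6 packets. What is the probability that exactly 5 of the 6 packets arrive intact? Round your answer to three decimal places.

0.388

X ~ Binomial(n=6, p=0.79).
P(X=5) = C(6,5) · p^5 · (1−p)^1
= 6 · 0.30771 · 0.21 = 0.38771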